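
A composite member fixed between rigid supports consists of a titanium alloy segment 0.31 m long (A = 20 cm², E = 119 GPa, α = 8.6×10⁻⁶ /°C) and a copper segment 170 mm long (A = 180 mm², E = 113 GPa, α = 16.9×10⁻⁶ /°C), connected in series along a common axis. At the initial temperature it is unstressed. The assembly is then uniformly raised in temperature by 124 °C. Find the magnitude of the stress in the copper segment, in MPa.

σ ≈ 395 MPa (compressive)

If the supports were absent, the total length change would be Σ αᵢΔT Lᵢ = 8.6×10⁻⁶×124×310 + 16.9×10⁻⁶×124×170 = 0.6868 mm.
Since the ends are fixed, an axial force P builds up, equal in every segment, with P · Σ Lᵢ/(AᵢEᵢ) = δ_free.
Σ Lᵢ/(AᵢEᵢ) = 310/(2000×119×10³) + 170/(180×113×10³) = 9.66×10⁻⁶ mm/N.
Hence P = δ_free / Σ(L/AE) = 0.6868/9.66×10⁻⁶ = 71.1 kN (compressive).
σ_{copper} = P / A = 71100 / 180 = 395 MPa.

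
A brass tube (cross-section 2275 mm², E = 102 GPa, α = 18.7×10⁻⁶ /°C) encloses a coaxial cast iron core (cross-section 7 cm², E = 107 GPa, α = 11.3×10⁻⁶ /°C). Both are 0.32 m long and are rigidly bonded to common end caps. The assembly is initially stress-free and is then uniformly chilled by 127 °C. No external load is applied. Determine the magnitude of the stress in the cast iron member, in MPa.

σ ≈ 76 MPa (compressive)

The brass has the larger α, so on cooling it would change length more than the cast iron if both were free. The rigid plates force a common final length, so the brass is put into tension and the cast iron into compression, with equal and opposite forces P (no external load).
Equating the net (thermal + elastic) strains gives |α₁ − α₂|·ΔT = P·[1/(A₁E₁) + 1/(A₂E₂)].
|α₁ − α₂|·ΔT = 7.4×10⁻⁶ × 127 = 0.0009398.
1/(A₁E₁) + 1/(A₂E₂) = 1/(2275×102×10³) + 1/(700×107×10³) = 1.766×10⁻⁸ N⁻¹.
So P = 0.0009398 / 1.766×10⁻⁸ = 53.21 kN.
σ_{cast iron} = P/A₂ = 53210/700 = 76.02 MPa, compressive.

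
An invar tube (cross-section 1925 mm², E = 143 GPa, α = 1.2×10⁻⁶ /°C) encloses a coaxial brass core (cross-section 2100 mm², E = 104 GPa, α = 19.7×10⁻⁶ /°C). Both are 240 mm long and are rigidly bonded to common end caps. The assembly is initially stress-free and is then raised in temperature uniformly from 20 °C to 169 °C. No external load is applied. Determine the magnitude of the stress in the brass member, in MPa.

σ ≈ 160 MPa (compressive)

Equilibrium of a rigid end plate with no external load gives equal and opposite internal forces ±P in the two members. Since α_{brass} > α_{invar}, heating drives the brass into compression and the invar into tension.
Setting the final lengths equal and cancelling L: (α₁ − α₂)ΔT = P/(A₁E₁) + P/(A₂E₂).
|α₁ − α₂|·ΔT = 18.5×10⁻⁶ × 149 = 0.002756.
1/(A₁E₁) + 1/(A₂E₂) = 1/(1925×143×10³) + 1/(2100×104×10³) = 8.211×10⁻⁹ N⁻¹.
So P = 0.002756 / 8.211×10⁻⁹ = 335.7 kN.
σ_{brass} = P/A₂ = 335700/2100 = 159.9 MPa, compressive.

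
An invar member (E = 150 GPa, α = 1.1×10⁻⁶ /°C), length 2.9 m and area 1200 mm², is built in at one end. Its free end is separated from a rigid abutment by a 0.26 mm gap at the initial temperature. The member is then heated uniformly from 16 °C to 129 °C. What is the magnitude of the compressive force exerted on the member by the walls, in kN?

Free thermal elongation = αΔT L = 1.1×10⁻⁶ × 113 × 2900 = 0.3605 mm.
The gap closes (δ_free > 0.26 mm) and the wall then resists a further 0.3605 − 0.26 = 0.1005 mm of expansion.
Compatibility: PL/(AE) = 0.1005 mm, so σ = P/A = E × (0.1005/2900) = 5.197 MPa.
Force on the wall = σA = 5.197 × 1200 mm² = 6.236 kN.

P ≈ 6.24 kN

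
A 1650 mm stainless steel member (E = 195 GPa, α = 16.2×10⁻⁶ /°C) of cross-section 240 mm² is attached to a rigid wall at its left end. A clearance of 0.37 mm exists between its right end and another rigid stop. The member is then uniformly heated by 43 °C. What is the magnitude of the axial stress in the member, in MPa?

σ ≈ 92.1 MPa (compressive)

If the wall were absent the member would grow by αΔT L = 16.2×10⁻⁶ × 43 × 1650 = 1.149 mm.
After closing the 0.37 mm clearance, 1.149 − 0.37 = 0.7794 mm of expansion remains to be suppressed by the wall.
That suppressed elongation corresponds to σ = E·Δ/L = 195×10³ × 0.7794/1650 = 92.11 MPa.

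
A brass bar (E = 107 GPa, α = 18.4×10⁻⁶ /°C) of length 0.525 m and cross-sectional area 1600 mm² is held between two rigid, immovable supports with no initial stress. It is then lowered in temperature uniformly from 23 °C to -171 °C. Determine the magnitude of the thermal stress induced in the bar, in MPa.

σ ≈ 382 MPa (tensile)

With length fixed, the mechanical strain must cancel the thermal strain αΔT = 18.4×10⁻⁶ × 194 = 3569.6×10⁻⁶.
The stress required to suppress this strain is σ = Eε = 107×10³ × 3569.6×10⁻⁶ = 381.9 MPa, tensile since the bar is trying to contract.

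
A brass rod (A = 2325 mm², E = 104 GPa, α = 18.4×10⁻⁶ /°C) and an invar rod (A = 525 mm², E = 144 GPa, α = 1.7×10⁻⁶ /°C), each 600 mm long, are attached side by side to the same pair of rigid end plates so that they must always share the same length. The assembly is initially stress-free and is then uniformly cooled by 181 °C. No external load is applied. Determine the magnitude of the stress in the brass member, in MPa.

σ ≈ 74.9 MPa (tensile)

Both members must finish at the same length. With the larger α, the brass tends to over-contract; the plates restrain it, putting the brass in tension and the invar in compression. With no external load the two internal forces are equal and opposite, magnitude P.
Compatibility of the two members (thermal + elastic change equal): (α₁ − α₂)ΔT = P·[1/(A₁E₁) + 1/(A₂E₂)].
|α₁ − α₂|·ΔT = 16.7×10⁻⁶ × 181 = 0.003023.
1/(A₁E₁) + 1/(A₂E₂) = 1/(2325×104×10³) + 1/(525×144×10³) = 1.736×10⁻⁸ N⁻¹.
P = 0.003023 / 1.736×10⁻⁸ = 174100 N = 174.1 kN.
σ_{brass} = P/A₁ = 174100/2325 = 74.88 MPa, tensile.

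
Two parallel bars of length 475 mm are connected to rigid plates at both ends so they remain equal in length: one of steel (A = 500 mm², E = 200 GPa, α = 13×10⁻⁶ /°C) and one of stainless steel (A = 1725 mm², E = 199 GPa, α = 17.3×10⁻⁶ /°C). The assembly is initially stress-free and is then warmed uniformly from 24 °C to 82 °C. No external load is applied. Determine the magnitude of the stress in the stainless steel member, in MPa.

The stainless steel has the larger α, so on heating it would change length more than the steel if both were free. The rigid plates force a common final length, so the stainless steel is put into compression and the steel into tension, with equal and opposite forces P (no external load).
Compatibility of the two members (thermal + elastic change equal): (α₁ − α₂)ΔT = P·[1/(A₁E₁) + 1/(A₂E₂)].
|α₁ − α₂|·ΔT = 4.3×10⁻⁶ × 58 = 0.0002494.
1/(A₁E₁) + 1/(A₂E₂) = 1/(500×200×10³) + 1/(1725×199×10³) = 1.291×10⁻⁸ N⁻¹.
P = 0.0002494 / 1.291×10⁻⁸ = 19310 N = 19.31 kN.
σ_{stainless steel} = P/A₂ = 19310/1725 = 11.2 MPa, compressive.

σ ≈ 11.2 MPa (compressive)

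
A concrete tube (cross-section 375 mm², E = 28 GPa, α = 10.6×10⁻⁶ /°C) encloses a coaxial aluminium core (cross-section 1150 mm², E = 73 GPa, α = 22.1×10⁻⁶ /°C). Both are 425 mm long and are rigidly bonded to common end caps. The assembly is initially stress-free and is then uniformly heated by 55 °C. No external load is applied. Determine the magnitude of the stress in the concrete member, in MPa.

Equilibrium of a rigid end plate with no external load gives equal and opposite internal forces ±P in the two members. Since α_{aluminium} > α_{concrete}, heating drives the aluminium into compression and the concrete into tension.
Setting the final lengths equal and cancelling L: (α₁ − α₂)ΔT = P/(A₁E₁) + P/(A₂E₂).
|α₁ − α₂|·ΔT = 11.5×10⁻⁶ × 55 = 0.0006325.
1/(A₁E₁) + 1/(A₂E₂) = 1/(375×28×10³) + 1/(1150×73×10³) = 1.071×10⁻⁷ N⁻¹.
P = 0.0006325 / 1.071×10⁻⁷ = 5903 N = 5.903 kN.
σ_{concrete} = P/A₁ = 5903/375 = 15.74 MPa, tensile.

σ ≈ 15.7 MPa (tensile)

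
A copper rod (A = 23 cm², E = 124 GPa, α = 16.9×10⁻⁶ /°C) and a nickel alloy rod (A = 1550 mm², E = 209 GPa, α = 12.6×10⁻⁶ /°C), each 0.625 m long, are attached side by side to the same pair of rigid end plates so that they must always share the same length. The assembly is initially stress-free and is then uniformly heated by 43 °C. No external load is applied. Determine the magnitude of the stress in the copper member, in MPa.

Equilibrium of a rigid end plate with no external load gives equal and opposite internal forces ±P in the two members. Since α_{copper} > α_{nickel alloy}, heating drives the copper into compression and the nickel alloy into tension.
Compatibility of the two members (thermal + elastic change equal): (α₁ − α₂)ΔT = P·[1/(A₁E₁) + 1/(A₂E₂)].
|α₁ − α₂|·ΔT = 4.3×10⁻⁶ × 43 = 0.0001849.
1/(A₁E₁) + 1/(A₂E₂) = 1/(2300×124×10³) + 1/(1550×209×10³) = 6.593×10⁻⁹ N⁻¹.
So P = 0.0001849 / 6.593×10⁻⁹ = 28.04 kN.
σ_{copper} = P/A₁ = 28040/2300 = 12.19 MPa, compressive.

σ ≈ 12.2 MPa (compressive)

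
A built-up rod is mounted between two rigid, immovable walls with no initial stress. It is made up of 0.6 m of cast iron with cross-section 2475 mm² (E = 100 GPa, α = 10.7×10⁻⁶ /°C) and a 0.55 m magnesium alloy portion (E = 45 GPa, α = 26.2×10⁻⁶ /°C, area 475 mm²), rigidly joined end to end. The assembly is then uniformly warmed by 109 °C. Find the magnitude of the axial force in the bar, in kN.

Free thermal expansion of the whole bar: Σ αᵢΔT Lᵢ = 10.7×10⁻⁶×109×600 + 26.2×10⁻⁶×109×550 = 2.27 mm.
The walls prevent any net length change, so an axial force P (same in every segment) develops. Compatibility: P · Σ Lᵢ/(AᵢEᵢ) = δ_free.
The series flexibility is Σ Lᵢ/(AᵢEᵢ) = 600/(2475×100×10³) + 550/(475×45×10³) = 2.816×10⁻⁵ mm/N.
P = 2.27 / 2.816×10⁻⁵ = 80640 N = 80.64 kN, compressive.

P ≈ 80.6 kN (compressive)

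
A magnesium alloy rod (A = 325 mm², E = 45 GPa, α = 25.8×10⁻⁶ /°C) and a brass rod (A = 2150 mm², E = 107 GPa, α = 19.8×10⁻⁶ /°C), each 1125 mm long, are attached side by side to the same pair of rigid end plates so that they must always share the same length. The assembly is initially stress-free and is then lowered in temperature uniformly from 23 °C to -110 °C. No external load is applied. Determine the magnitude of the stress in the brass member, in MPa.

σ ≈ 5.1 MPa (compressive)

Equilibrium of a rigid end plate with no external load gives equal and opposite internal forces ±P in the two members. Since α_{magnesium alloy} > α_{brass}, cooling drives the magnesium alloy into tension and the brass into compression.
Equating the net (thermal + elastic) strains gives |α₁ − α₂|·ΔT = P·[1/(A₁E₁) + 1/(A₂E₂)].
|α₁ − α₂|·ΔT = 6×10⁻⁶ × 133 = 0.000798.
1/(A₁E₁) + 1/(A₂E₂) = 1/(325×45×10³) + 1/(2150×107×10³) = 7.272×10⁻⁸ N⁻¹.
So P = 0.000798 / 7.272×10⁻⁸ = 10.97 kN.
σ_{brass} = P/A₂ = 10970/2150 = 5.104 MPa, compressive.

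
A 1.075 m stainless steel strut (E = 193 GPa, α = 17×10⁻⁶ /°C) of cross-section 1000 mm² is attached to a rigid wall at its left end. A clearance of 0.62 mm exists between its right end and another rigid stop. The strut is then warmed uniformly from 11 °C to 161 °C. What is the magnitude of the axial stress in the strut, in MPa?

Free thermal elongation = αΔT L = 17×10⁻⁶ × 150 × 1075 = 2.741 mm.
This exceeds the 0.62 mm gap, so the wall pushes back. The portion of expansion that must be recovered elastically is δ_free − gap = 2.741 − 0.62 = 2.121 mm.
So σ = E(δ_free − g)/L = 193×10³ × 2.121/1075 = 380.8 MPa.

σ ≈ 381 MPa (compressive)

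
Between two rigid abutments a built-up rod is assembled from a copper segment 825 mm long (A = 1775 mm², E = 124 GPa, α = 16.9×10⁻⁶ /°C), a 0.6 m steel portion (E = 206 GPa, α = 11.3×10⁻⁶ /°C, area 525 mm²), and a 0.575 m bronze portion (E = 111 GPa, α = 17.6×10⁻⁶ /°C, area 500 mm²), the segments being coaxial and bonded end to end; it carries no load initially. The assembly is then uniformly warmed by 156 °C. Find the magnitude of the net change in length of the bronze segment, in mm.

If the supports were absent, the total length change would be Σ αᵢΔT Lᵢ = 16.9×10⁻⁶×156×825 + 11.3×10⁻⁶×156×600 + 17.6×10⁻⁶×156×575 = 4.811 mm.
The walls prevent any net length change, so an axial force P (same in every segment) develops. Compatibility: P · Σ Lᵢ/(AᵢEᵢ) = δ_free.
The series flexibility is Σ Lᵢ/(AᵢEᵢ) = 825/(1775×124×10³) + 600/(525×206×10³) + 575/(500×111×10³) = 1.966×10⁻⁵ mm/N.
So P = 4.811 / 1.966×10⁻⁵ = 244.8 kN, compressive.
For the bronze segment, free thermal change = 17.6×10⁻⁶×156×575 = 1.579 mm and elastic change from P = 244800×575/(500×111×10³) = 2.536 mm; these oppose, so the net change is 0.957 mm (segment shortens).

|ΔL| ≈ 0.957 mm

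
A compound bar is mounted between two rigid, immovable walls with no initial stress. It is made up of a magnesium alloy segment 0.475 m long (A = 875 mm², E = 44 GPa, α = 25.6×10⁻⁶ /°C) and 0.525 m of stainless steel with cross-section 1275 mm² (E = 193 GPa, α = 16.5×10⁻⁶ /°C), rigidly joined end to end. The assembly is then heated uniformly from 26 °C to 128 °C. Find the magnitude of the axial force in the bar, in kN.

With the walls removed the bar would change length by δ_free = Σ αᵢΔT Lᵢ = 25.6×10⁻⁶×102×475 + 16.5×10⁻⁶×102×525 = 2.124 mm.
The rigid supports impose zero overall length change; the single axial force P common to all segments must satisfy P Σ Lᵢ/(AᵢEᵢ) = δ_free.
The series flexibility is Σ Lᵢ/(AᵢEᵢ) = 475/(875×44×10³) + 525/(1275×193×10³) = 1.447×10⁻⁵ mm/N.
P = 2.124 / 1.447×10⁻⁵ = 146800 N = 146.8 kN, compressive.

P ≈ 147 kN (compressive)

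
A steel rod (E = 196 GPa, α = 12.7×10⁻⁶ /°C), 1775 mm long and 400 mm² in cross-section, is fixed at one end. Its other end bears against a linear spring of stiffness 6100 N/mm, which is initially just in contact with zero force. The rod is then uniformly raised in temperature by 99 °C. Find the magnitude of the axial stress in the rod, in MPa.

σ ≈ 29.9 MPa (compressive)

Free thermal expansion: δ_free = αΔT L = 12.7×10⁻⁶ × 99 × 1775 = 2.232 mm.
Let P be the compressive force at the spring. The rod shortens elastically by PL/(AE) and the spring compresses by P/k; together these equal δ_free.
P [ L/(AE) + 1/k ] = δ_free → P [ 1775/(400×196×10³) + 1/(6100) ] = 2.232.
P = 2.232 / 0.0001866 = 11960 N.
σ = P/A = 11960/400 = 29.9 MPa.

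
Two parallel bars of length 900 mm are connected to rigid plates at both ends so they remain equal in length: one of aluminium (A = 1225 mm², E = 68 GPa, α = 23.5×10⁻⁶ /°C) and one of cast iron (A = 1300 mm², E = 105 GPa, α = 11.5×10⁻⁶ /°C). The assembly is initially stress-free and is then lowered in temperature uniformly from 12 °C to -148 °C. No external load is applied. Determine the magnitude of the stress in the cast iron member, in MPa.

σ ≈ 76.4 MPa (compressive)

Equilibrium of a rigid end plate with no external load gives equal and opposite internal forces ±P in the two members. Since α_{aluminium} > α_{cast iron}, cooling drives the aluminium into tension and the cast iron into compression.
Setting the final lengths equal and cancelling L: (α₁ − α₂)ΔT = P/(A₁E₁) + P/(A₂E₂).
|α₁ − α₂|·ΔT = 12×10⁻⁶ × 160 = 0.00192.
1/(A₁E₁) + 1/(A₂E₂) = 1/(1225×68×10³) + 1/(1300×105×10³) = 1.933×10⁻⁸ N⁻¹.
So P = 0.00192 / 1.933×10⁻⁸ = 99.32 kN.
σ_{cast iron} = P/A₂ = 99320/1300 = 76.4 MPa, compressive.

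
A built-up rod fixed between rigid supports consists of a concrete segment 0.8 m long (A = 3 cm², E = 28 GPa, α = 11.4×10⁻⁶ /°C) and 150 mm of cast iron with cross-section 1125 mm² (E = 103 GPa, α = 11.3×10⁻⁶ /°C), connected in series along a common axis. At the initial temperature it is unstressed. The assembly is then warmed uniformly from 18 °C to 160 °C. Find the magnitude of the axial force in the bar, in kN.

If the supports were absent, the total length change would be Σ αᵢΔT Lᵢ = 11.4×10⁻⁶×142×800 + 11.3×10⁻⁶×142×150 = 1.536 mm.
The walls prevent any net length change, so an axial force P (same in every segment) develops. Compatibility: P · Σ Lᵢ/(AᵢEᵢ) = δ_free.
Σ Lᵢ/(AᵢEᵢ) = 800/(300×28×10³) + 150/(1125×103×10³) = 9.653×10⁻⁵ mm/N.
So P = 1.536 / 9.653×10⁻⁵ = 15.91 kN, compressive.

P ≈ 15.9 kN (compressive)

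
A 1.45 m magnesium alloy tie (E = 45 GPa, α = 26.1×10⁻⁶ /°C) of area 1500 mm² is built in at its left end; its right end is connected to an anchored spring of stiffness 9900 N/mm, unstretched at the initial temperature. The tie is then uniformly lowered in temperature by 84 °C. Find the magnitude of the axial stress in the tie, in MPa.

σ ≈ 17.3 MPa (tensile)

The unrestrained thermal change is αΔT L = 26.1×10⁻⁶ × 84 × 1450 = 3.179 mm.
Let P be the tensile force in the spring. The tie extends elastically by PL/(AE) and the spring stretches by P/k; together these equal δ_free.
So P = δ_free / [L/(AE) + 1/k] = 3.179 / [ 1450/(1500×45×10³) + 1/(9900) ].
P = 3.179 / 0.0001225 = 25950 N.
σ = P/A = 25950/1500 = 17.3 MPa.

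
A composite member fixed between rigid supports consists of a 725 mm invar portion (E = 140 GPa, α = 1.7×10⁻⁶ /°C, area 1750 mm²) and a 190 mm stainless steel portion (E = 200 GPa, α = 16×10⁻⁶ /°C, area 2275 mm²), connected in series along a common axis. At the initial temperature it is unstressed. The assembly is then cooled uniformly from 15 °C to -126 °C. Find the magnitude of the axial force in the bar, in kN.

P ≈ 178 kN (tensile)

If the supports were absent, the total length change would be Σ αᵢΔT Lᵢ = 1.7×10⁻⁶×141×725 + 16×10⁻⁶×141×190 = 0.6024 mm.
The walls prevent any net length change, so an axial force P (same in every segment) develops. Compatibility: P · Σ Lᵢ/(AᵢEᵢ) = δ_free.
Σ Lᵢ/(AᵢEᵢ) = 725/(1750×140×10³) + 190/(2275×200×10³) = 3.377×10⁻⁶ mm/N.
P = 0.6024 / 3.377×10⁻⁶ = 178400 N = 178.4 kN, tensile.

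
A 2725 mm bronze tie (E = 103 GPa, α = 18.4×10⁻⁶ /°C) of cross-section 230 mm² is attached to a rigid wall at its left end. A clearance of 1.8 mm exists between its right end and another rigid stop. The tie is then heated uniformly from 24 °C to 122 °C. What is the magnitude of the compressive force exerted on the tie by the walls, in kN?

P ≈ 27.1 kN

Free thermal elongation = αΔT L = 18.4×10⁻⁶ × 98 × 2725 = 4.914 mm.
After closing the 1.8 mm clearance, 4.914 − 1.8 = 3.114 mm of expansion remains to be suppressed by the wall.
So σ = E(δ_free − g)/L = 103×10³ × 3.114/2725 = 117.7 MPa.
P = σA = 117.7 × 230 = 27.07 kN.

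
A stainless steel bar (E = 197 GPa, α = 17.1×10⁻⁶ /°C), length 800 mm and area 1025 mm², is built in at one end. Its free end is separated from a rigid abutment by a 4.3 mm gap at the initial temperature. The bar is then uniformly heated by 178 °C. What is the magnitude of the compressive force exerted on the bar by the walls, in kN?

Free thermal elongation = αΔT L = 17.1×10⁻⁶ × 178 × 800 = 2.435 mm.
Since δ_free = 2.44 mm is less than the 4.3 mm gap, the bar never touches the wall. No axial force develops.

P ≈ 0 kN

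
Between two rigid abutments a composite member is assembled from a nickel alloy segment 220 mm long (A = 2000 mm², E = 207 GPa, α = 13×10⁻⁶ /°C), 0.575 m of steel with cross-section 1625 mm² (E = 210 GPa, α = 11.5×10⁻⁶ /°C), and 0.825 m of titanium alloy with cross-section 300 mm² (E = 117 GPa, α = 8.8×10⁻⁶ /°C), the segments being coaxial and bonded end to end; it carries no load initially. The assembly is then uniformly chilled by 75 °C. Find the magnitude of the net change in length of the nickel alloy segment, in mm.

With the walls removed the bar would change length by δ_free = Σ αᵢΔT Lᵢ = 13×10⁻⁶×75×220 + 11.5×10⁻⁶×75×575 + 8.8×10⁻⁶×75×825 = 1.255 mm.
The rigid supports impose zero overall length change; the single axial force P common to all segments must satisfy P Σ Lᵢ/(AᵢEᵢ) = δ_free.
Σ Lᵢ/(AᵢEᵢ) = 220/(2000×207×10³) + 575/(1625×210×10³) + 825/(300×117×10³) = 2.572×10⁻⁵ mm/N.
So P = 1.255 / 2.572×10⁻⁵ = 48.79 kN, tensile.
For the nickel alloy segment, free thermal change = 13×10⁻⁶×75×220 = 0.2145 mm and elastic change from P = 48790×220/(2000×207×10³) = 0.02593 mm; these oppose, so the net change is 0.189 mm (segment shortens).

|ΔL| ≈ 0.189 mm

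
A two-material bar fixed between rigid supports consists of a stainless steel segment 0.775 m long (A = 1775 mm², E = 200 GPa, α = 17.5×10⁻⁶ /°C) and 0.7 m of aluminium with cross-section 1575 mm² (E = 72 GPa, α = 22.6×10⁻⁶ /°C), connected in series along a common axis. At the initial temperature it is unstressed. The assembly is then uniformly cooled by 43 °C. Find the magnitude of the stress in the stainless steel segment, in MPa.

σ ≈ 85.2 MPa (tensile)

If the supports were absent, the total length change would be Σ αᵢΔT Lᵢ = 17.5×10⁻⁶×43×775 + 22.6×10⁻⁶×43×700 = 1.263 mm.
The walls prevent any net length change, so an axial force P (same in every segment) develops. Compatibility: P · Σ Lᵢ/(AᵢEᵢ) = δ_free.
The series flexibility is Σ Lᵢ/(AᵢEᵢ) = 775/(1775×200×10³) + 700/(1575×72×10³) = 8.356×10⁻⁶ mm/N.
So P = 1.263 / 8.356×10⁻⁶ = 151.2 kN, tensile.
σ_{stainless steel} = P / A = 151200 / 1775 = 85.19 MPa.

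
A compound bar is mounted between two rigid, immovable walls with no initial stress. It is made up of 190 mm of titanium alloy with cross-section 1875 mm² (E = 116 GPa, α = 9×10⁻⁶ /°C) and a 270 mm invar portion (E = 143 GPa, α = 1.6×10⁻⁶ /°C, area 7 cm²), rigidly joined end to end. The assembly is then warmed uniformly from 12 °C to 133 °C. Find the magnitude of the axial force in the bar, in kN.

P ≈ 72.6 kN (compressive)

If the supports were absent, the total length change would be Σ αᵢΔT Lᵢ = 9×10⁻⁶×121×190 + 1.6×10⁻⁶×121×270 = 0.2592 mm.
The walls prevent any net length change, so an axial force P (same in every segment) develops. Compatibility: P · Σ Lᵢ/(AᵢEᵢ) = δ_free.
Σ Lᵢ/(AᵢEᵢ) = 190/(1875×116×10³) + 270/(700×143×10³) = 3.571×10⁻⁶ mm/N.
Hence P = δ_free / Σ(L/AE) = 0.2592/3.571×10⁻⁶ = 72.58 kN (compressive).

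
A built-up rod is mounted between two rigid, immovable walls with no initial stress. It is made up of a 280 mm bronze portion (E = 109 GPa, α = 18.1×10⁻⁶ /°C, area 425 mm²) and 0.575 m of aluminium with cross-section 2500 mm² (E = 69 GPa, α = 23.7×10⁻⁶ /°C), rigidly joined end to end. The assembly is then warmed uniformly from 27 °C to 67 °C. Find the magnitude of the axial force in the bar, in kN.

P ≈ 79.7 kN (compressive)

With the walls removed the bar would change length by δ_free = Σ αᵢΔT Lᵢ = 18.1×10⁻⁶×40×280 + 23.7×10⁻⁶×40×575 = 0.7478 mm.
The walls prevent any net length change, so an axial force P (same in every segment) develops. Compatibility: P · Σ Lᵢ/(AᵢEᵢ) = δ_free.
The series flexibility is Σ Lᵢ/(AᵢEᵢ) = 280/(425×109×10³) + 575/(2500×69×10³) = 9.378×10⁻⁶ mm/N.
P = 0.7478 / 9.378×10⁻⁶ = 79750 N = 79.75 kN, compressive.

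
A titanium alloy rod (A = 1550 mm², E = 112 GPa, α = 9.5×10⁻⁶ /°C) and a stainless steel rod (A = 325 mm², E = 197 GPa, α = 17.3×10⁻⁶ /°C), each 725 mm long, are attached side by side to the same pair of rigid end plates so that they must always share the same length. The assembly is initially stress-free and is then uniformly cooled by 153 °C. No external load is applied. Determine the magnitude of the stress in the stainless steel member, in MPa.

Both members must finish at the same length. With the larger α, the stainless steel tends to over-contract; the plates restrain it, putting the stainless steel in tension and the titanium alloy in compression. With no external load the two internal forces are equal and opposite, magnitude P.
Equating the net (thermal + elastic) strains gives |α₁ − α₂|·ΔT = P·[1/(A₁E₁) + 1/(A₂E₂)].
|α₁ − α₂|·ΔT = 7.8×10⁻⁶ × 153 = 0.001193.
1/(A₁E₁) + 1/(A₂E₂) = 1/(1550×112×10³) + 1/(325×197×10³) = 2.138×10⁻⁸ N⁻¹.
So P = 0.001193 / 2.138×10⁻⁸ = 55.82 kN.
σ_{stainless steel} = P/A₂ = 55820/325 = 171.8 MPa, tensile.

σ ≈ 172 MPa (tensile)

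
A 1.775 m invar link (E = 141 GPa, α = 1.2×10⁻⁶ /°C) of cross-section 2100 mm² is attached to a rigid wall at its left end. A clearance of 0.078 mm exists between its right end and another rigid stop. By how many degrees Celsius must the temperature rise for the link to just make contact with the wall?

ΔT ≈ 36.6 °C

Contact occurs when the free expansion equals the gap: αΔT L = 0.078 mm.
So ΔT = g/(αL) = 0.078/(1.2×10⁻⁶ × 1775) = 36.62 °C.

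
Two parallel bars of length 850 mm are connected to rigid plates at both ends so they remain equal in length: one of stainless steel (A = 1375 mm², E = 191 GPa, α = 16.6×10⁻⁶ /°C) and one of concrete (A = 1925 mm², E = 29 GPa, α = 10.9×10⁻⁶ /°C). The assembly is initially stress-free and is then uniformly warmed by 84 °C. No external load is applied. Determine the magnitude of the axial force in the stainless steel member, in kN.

Equilibrium of a rigid end plate with no external load gives equal and opposite internal forces ±P in the two members. Since α_{stainless steel} > α_{concrete}, heating drives the stainless steel into compression and the concrete into tension.
Setting the final lengths equal and cancelling L: (α₁ − α₂)ΔT = P/(A₁E₁) + P/(A₂E₂).
|α₁ − α₂|·ΔT = 5.7×10⁻⁶ × 84 = 0.0004788.
1/(A₁E₁) + 1/(A₂E₂) = 1/(1375×191×10³) + 1/(1925×29×10³) = 2.172×10⁻⁸ N⁻¹.
So P = 0.0004788 / 2.172×10⁻⁸ = 22.04 kN.

P ≈ 22 kN (compressive in the stainless steel)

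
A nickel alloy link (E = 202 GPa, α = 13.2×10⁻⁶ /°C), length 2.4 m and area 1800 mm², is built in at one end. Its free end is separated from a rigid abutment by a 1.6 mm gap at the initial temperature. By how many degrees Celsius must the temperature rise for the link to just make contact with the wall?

The gap closes when αΔT L = 1.6 mm, since the link is still unstressed at that instant.
ΔT = 1.6 / (13.2×10⁻⁶ × 2400) = 50.51 °C.

ΔT ≈ 50.5 °C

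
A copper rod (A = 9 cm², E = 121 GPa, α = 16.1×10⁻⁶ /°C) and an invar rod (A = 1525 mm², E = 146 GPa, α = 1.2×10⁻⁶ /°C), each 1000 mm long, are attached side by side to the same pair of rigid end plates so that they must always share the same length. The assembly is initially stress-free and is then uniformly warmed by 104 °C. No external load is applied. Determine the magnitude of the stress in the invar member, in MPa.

Equilibrium of a rigid end plate with no external load gives equal and opposite internal forces ±P in the two members. Since α_{copper} > α_{invar}, heating drives the copper into compression and the invar into tension.
Compatibility of the two members (thermal + elastic change equal): (α₁ − α₂)ΔT = P·[1/(A₁E₁) + 1/(A₂E₂)].
|α₁ − α₂|·ΔT = 14.9×10⁻⁶ × 104 = 0.00155.
1/(A₁E₁) + 1/(A₂E₂) = 1/(900×121×10³) + 1/(1525×146×10³) = 1.367×10⁻⁸ N⁻¹.
P = 0.00155 / 1.367×10⁻⁸ = 113300 N = 113.3 kN.
σ_{invar} = P/A₂ = 113300/1525 = 74.31 MPa, tensile.

σ ≈ 74.3 MPa (tensile)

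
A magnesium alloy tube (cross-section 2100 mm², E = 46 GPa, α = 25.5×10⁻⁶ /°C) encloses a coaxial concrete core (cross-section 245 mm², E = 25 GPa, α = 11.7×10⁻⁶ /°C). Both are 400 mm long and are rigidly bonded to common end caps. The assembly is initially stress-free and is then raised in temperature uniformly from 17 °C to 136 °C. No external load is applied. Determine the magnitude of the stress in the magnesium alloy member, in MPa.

The magnesium alloy has the larger α, so on heating it would change length more than the concrete if both were free. The rigid plates force a common final length, so the magnesium alloy is put into compression and the concrete into tension, with equal and opposite forces P (no external load).
Setting the final lengths equal and cancelling L: (α₁ − α₂)ΔT = P/(A₁E₁) + P/(A₂E₂).
|α₁ − α₂|·ΔT = 13.8×10⁻⁶ × 119 = 0.001642.
1/(A₁E₁) + 1/(A₂E₂) = 1/(2100×46×10³) + 1/(245×25×10³) = 1.736×10⁻⁷ N⁻¹.
P = 0.001642 / 1.736×10⁻⁷ = 9459 N = 9.459 kN.
σ_{magnesium alloy} = P/A₁ = 9459/2100 = 4.504 MPa, compressive.

σ ≈ 4.5 MPa (compressive)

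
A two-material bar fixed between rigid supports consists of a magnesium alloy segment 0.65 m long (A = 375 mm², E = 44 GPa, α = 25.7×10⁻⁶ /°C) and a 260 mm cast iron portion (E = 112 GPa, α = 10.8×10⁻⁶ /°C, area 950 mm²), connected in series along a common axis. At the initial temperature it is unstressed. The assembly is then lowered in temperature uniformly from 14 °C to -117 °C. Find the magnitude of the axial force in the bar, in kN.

P ≈ 61.1 kN (tensile)

With the walls removed the bar would change length by δ_free = Σ αᵢΔT Lᵢ = 25.7×10⁻⁶×131×650 + 10.8×10⁻⁶×131×260 = 2.556 mm.
The rigid supports impose zero overall length change; the single axial force P common to all segments must satisfy P Σ Lᵢ/(AᵢEᵢ) = δ_free.
Σ Lᵢ/(AᵢEᵢ) = 650/(375×44×10³) + 260/(950×112×10³) = 4.184×10⁻⁵ mm/N.
Hence P = δ_free / Σ(L/AE) = 2.556/4.184×10⁻⁵ = 61.1 kN (tensile).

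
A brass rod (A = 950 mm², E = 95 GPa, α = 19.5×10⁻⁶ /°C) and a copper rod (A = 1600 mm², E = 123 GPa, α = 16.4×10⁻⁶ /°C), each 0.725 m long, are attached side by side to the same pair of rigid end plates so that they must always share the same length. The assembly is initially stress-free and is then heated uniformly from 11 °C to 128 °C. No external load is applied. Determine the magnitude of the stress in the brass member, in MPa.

Both members must finish at the same length. With the larger α, the brass tends to over-expand; the plates restrain it, putting the brass in compression and the copper in tension. With no external load the two internal forces are equal and opposite, magnitude P.
Compatibility of the two members (thermal + elastic change equal): (α₁ − α₂)ΔT = P·[1/(A₁E₁) + 1/(A₂E₂)].
|α₁ − α₂|·ΔT = 3.1×10⁻⁶ × 117 = 0.0003627.
1/(A₁E₁) + 1/(A₂E₂) = 1/(950×95×10³) + 1/(1600×123×10³) = 1.616×10⁻⁸ N⁻¹.
So P = 0.0003627 / 1.616×10⁻⁸ = 22.44 kN.
σ_{brass} = P/A₁ = 22440/950 = 23.62 MPa, compressive.

σ ≈ 23.6 MPa (compressive)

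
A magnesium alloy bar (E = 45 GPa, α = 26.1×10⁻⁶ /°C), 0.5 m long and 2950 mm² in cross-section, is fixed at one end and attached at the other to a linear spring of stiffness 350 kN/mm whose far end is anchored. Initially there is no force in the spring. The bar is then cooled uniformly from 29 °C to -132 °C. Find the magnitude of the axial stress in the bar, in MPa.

σ ≈ 108 MPa (tensile)

The unrestrained thermal change is αΔT L = 26.1×10⁻⁶ × 161 × 500 = 2.101 mm.
With a force P in the spring, the elastic change of the bar is PL/(AE) and that of the spring is P/k; compatibility requires their sum to equal δ_free.
So P = δ_free / [L/(AE) + 1/k] = 2.101 / [ 500/(2950×45×10³) + 1/(350×10³) ].
P = 2.101 / 6.624×10⁻⁶ = 317200 N.
σ = P/A = 317200/2950 = 107.5 MPa.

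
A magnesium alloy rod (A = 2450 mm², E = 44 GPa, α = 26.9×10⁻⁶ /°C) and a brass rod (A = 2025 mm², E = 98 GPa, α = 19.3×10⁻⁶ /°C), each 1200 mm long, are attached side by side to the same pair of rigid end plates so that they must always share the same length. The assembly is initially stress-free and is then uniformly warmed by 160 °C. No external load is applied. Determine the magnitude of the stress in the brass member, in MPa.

Equilibrium of a rigid end plate with no external load gives equal and opposite internal forces ±P in the two members. Since α_{magnesium alloy} > α_{brass}, heating drives the magnesium alloy into compression and the brass into tension.
Setting the final lengths equal and cancelling L: (α₁ − α₂)ΔT = P/(A₁E₁) + P/(A₂E₂).
|α₁ − α₂|·ΔT = 7.6×10⁻⁶ × 160 = 0.001216.
1/(A₁E₁) + 1/(A₂E₂) = 1/(2450×44×10³) + 1/(2025×98×10³) = 1.432×10⁻⁸ N⁻¹.
So P = 0.001216 / 1.432×10⁻⁸ = 84.94 kN.
σ_{brass} = P/A₂ = 84940/2025 = 41.95 MPa, tensile.

σ ≈ 41.9 MPa (tensile)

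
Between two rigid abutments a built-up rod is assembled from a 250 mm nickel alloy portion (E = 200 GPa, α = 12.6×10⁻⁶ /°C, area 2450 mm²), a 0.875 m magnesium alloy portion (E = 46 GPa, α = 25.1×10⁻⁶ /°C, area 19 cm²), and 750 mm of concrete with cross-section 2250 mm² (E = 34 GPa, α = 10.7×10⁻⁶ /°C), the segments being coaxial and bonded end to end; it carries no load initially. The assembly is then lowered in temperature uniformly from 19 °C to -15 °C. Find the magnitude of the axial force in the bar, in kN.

P ≈ 55.4 kN (tensile)

Free thermal contraction of the whole bar: Σ αᵢΔT Lᵢ = 12.6×10⁻⁶×34×250 + 25.1×10⁻⁶×34×875 + 10.7×10⁻⁶×34×750 = 1.127 mm.
The walls prevent any net length change, so an axial force P (same in every segment) develops. Compatibility: P · Σ Lᵢ/(AᵢEᵢ) = δ_free.
Σ Lᵢ/(AᵢEᵢ) = 250/(2450×200×10³) + 875/(1900×46×10³) + 750/(2250×34×10³) = 2.033×10⁻⁵ mm/N.
So P = 1.127 / 2.033×10⁻⁵ = 55.43 kN, tensile.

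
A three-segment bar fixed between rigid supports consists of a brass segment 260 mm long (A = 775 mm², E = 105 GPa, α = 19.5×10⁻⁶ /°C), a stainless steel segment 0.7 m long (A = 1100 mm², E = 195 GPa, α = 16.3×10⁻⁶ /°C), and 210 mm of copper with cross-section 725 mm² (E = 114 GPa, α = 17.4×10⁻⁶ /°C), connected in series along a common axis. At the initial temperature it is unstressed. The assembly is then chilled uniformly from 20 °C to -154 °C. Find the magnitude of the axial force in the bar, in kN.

Free thermal contraction of the whole bar: Σ αᵢΔT Lᵢ = 19.5×10⁻⁶×174×260 + 16.3×10⁻⁶×174×700 + 17.4×10⁻⁶×174×210 = 3.503 mm.
The walls prevent any net length change, so an axial force P (same in every segment) develops. Compatibility: P · Σ Lᵢ/(AᵢEᵢ) = δ_free.
Σ Lᵢ/(AᵢEᵢ) = 260/(775×105×10³) + 700/(1100×195×10³) + 210/(725×114×10³) = 8.999×10⁻⁶ mm/N.
Hence P = δ_free / Σ(L/AE) = 3.503/8.999×10⁻⁶ = 389.3 kN (tensile).

P ≈ 389 kN (tensile)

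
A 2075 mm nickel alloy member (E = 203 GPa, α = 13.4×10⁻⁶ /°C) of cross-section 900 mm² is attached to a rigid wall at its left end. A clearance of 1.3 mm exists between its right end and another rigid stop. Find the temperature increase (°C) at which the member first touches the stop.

Contact occurs when the free expansion equals the gap: αΔT L = 1.3 mm.
So ΔT = g/(αL) = 1.3/(13.4×10⁻⁶ × 2075) = 46.75 °C.

ΔT ≈ 46.8 °C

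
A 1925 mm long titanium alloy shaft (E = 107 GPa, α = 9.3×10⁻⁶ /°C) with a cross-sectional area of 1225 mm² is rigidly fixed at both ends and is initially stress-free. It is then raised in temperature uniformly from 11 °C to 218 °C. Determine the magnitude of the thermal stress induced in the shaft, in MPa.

σ ≈ 206 MPa (compressive)

The supports are rigid, so the total axial strain is zero. The restrained thermal strain is ε = αΔT = 9.3×10⁻⁶ × 207 = 1925.1×10⁻⁶.
σ = EαΔT = 107×10³ × 9.3×10⁻⁶ × 207 = 206 MPa (compressive; the shaft is trying to expand).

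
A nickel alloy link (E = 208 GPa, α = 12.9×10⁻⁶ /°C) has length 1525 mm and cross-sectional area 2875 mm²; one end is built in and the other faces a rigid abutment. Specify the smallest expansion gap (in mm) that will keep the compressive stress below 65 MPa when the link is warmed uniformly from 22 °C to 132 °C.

Free expansion if unrestrained: δ_free = αΔT L = 12.9×10⁻⁶ × 110 × 1525 = 2.164 mm.
At the allowable stress the elastic shortening the wall may impose is σL/E = 65 × 1525 / (208×10³) = 0.4766 mm.
The gap must absorb the remainder: g_min = 2.164 − 0.4766 = 1.687 mm.

g ≈ 1.69 mm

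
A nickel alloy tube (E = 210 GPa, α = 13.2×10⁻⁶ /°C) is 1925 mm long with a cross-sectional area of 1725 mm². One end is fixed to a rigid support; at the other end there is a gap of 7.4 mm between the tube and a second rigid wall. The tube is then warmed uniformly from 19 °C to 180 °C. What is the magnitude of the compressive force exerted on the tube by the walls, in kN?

If the wall were absent the tube would grow by αΔT L = 13.2×10⁻⁶ × 161 × 1925 = 4.091 mm.
Since δ_free = 4.09 mm is less than the 7.4 mm gap, the tube never touches the wall. No axial force develops.

P ≈ 0 kN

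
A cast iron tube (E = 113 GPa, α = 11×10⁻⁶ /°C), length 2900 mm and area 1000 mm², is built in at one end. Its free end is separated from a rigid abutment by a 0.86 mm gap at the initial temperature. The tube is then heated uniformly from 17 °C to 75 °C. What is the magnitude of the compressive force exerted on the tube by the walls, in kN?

P ≈ 38.6 kN

Free thermal elongation = αΔT L = 11×10⁻⁶ × 58 × 2900 = 1.85 mm.
The gap closes (δ_free > 0.86 mm) and the wall then resists a further 1.85 − 0.86 = 0.9902 mm of expansion.
So σ = E(δ_free − g)/L = 113×10³ × 0.9902/2900 = 38.58 MPa.
Force on the wall = σA = 38.58 × 1000 mm² = 38.58 kN.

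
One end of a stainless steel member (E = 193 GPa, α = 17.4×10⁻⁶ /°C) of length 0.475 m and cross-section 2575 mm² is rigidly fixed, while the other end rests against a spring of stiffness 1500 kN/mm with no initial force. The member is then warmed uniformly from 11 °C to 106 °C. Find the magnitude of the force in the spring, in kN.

P ≈ 484 kN

The unrestrained thermal change is αΔT L = 17.4×10⁻⁶ × 95 × 475 = 0.7852 mm.
Let P be the compressive force at the spring. The member shortens elastically by PL/(AE) and the spring compresses by P/k; together these equal δ_free.
So P = δ_free / [L/(AE) + 1/k] = 0.7852 / [ 475/(2575×193×10³) + 1/(1500×10³) ].
P = 0.7852 / 1.622×10⁻⁶ = 483900 N.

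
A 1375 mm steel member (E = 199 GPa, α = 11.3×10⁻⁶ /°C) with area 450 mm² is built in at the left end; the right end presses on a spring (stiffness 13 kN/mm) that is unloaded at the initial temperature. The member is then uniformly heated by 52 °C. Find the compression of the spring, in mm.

δ ≈ 0.674 mm

The unrestrained thermal change is αΔT L = 11.3×10⁻⁶ × 52 × 1375 = 0.8079 mm.
Let P be the compressive force at the spring. The member shortens elastically by PL/(AE) and the spring compresses by P/k; together these equal δ_free.
P [ L/(AE) + 1/k ] = δ_free → P [ 1375/(450×199×10³) + 1/(13×10³) ] = 0.8079.
P = 0.8079 / 9.228×10⁻⁵ = 8756 N.
Spring compression = P/k = 8756/(13×10³) = 0.6735 mm.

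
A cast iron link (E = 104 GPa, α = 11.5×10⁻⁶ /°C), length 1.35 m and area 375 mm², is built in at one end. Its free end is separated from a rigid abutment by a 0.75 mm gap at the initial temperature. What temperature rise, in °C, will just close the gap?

Contact occurs when the free expansion equals the gap: αΔT L = 0.75 mm.
ΔT = 0.75 / (11.5×10⁻⁶ × 1350) = 48.31 °C.

ΔT ≈ 48.3 °C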